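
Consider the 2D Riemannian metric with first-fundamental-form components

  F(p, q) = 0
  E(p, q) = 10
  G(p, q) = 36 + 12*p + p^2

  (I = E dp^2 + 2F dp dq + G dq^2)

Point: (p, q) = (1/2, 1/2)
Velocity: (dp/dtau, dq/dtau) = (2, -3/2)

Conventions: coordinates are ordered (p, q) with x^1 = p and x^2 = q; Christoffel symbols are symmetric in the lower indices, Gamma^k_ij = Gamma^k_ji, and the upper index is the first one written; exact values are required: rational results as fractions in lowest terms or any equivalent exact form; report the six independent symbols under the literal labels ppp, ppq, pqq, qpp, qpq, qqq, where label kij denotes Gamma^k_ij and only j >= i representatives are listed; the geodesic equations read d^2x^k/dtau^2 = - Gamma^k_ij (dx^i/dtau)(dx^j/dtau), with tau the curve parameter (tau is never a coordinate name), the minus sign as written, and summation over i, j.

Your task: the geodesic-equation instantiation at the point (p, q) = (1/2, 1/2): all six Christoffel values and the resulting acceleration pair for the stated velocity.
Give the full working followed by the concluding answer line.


E = 10, F = 0, G = 169/4 at the point
E_p = 0, E_q = 0, F_p = 0, F_q = 0, G_p = 13, G_q = 0
EG - F^2 = 845/2;  g^inv = (2/845) * [[169/4, 0], [0, 10]]
first-kind symbols [ij,l] = (1/2)(d_i g_jl + d_j g_il - d_l g_ij): [pp,p] = E_p/2 = 0, [pp,q] = F_p - E_q/2 = 0, [pq,p] = E_q/2 = 0, [pq,q] = G_p/2 = 13/2, [qq,p] = F_q - G_p/2 = -13/2, [qq,q] = G_q/2 = 0
Gamma^p_ij = (G*[ij,p] - F*[ij,q])/(EG - F^2), Gamma^q_ij = (E*[ij,q] - F*[ij,p])/(EG - F^2)
Gamma_ppp = 0, Gamma_ppq = 0, Gamma_pqq = -13/20, Gamma_qpp = 0, Gamma_qpq = 2/13, Gamma_qqq = 0
d^2p/dtau^2 = -(Gamma_ppp*(2)^2 + 2*Gamma_ppq*(2)*(-3/2) + Gamma_pqq*(-3/2)^2) = 117/80
d^2q/dtau^2 = -(Gamma_qpp*(2)^2 + 2*Gamma_qpq*(2)*(-3/2) + Gamma_qqq*(-3/2)^2) = 12/13

Answer: Gamma_ppp = 0, Gamma_ppq = 0, Gamma_pqq = -13/20, Gamma_qpp = 0, Gamma_qpq = 2/13, Gamma_qqq = 0; accelerations (d^2p/dtau^2, d^2q/dtau^2) = (117/80, 12/13)


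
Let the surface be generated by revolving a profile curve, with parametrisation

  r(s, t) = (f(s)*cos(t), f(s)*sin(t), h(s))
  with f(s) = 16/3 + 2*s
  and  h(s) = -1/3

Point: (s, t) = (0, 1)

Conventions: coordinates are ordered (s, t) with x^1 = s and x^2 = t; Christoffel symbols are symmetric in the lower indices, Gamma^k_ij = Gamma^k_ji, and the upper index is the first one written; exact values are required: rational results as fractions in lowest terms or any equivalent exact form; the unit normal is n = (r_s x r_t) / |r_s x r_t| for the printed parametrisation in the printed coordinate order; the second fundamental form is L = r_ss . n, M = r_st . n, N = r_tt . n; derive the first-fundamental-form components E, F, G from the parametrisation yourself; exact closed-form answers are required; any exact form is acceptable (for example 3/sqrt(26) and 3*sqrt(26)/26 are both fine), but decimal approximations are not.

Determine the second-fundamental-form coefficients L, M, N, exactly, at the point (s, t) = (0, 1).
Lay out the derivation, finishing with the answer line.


f = 16/3, f' = 2, f'' = 0, h' = 0, h'' = 0
E = 4, F = 0, G = 256/9; answer radicand W^2 = 4
unnormalised second-form numerators: l = 0, m = 0, n = 0; L = l/sqrt(4), and similarly M = m/sqrt(W^2), N = n/sqrt(W^2)

Answer: L = 0, M = 0, N = 0


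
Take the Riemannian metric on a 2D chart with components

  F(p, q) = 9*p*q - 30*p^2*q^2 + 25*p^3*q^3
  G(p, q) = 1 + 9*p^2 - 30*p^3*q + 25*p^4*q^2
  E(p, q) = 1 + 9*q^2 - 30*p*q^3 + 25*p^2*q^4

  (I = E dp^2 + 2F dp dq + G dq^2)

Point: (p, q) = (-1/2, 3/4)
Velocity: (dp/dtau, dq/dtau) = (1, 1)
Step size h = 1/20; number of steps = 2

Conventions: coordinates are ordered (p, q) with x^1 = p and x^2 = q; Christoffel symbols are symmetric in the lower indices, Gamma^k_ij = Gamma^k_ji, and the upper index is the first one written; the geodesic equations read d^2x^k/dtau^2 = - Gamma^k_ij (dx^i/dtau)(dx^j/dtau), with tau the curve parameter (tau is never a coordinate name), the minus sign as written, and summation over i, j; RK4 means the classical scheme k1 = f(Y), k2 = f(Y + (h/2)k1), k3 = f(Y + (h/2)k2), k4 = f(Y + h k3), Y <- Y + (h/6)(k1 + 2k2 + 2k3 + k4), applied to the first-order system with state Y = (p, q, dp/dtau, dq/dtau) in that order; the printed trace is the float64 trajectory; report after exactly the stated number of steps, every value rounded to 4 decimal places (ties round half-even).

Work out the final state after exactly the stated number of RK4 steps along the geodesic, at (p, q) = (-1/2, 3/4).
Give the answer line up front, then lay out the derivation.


Answer: p = -0.4084, q = 0.8550, dp/dtau = 0.8337, dq/dtau = 1.0944

f(Y) = (dp/dtau, dq/dtau, -Gamma^p_ij Y'^i Y'^j, -Gamma^q_ij Y'^i Y'^j) with the Gammas evaluated at the stage position; h = 0.050000; intermediate values shown to 6 dp
step 0: p = -0.5000, q = 0.7500, dp/dtau = 1.0000, dq/dtau = 1.0000
step 1:
  k1: at (p, q) = (-0.500000, 0.750000), (dp/dtau, dq/dtau) = (1.000000, 1.000000); Gamma_ppp = -0.506323, Gamma_ppq = 1.215175, Gamma_pqq = -0.225032, Gamma_qpp = 0.337549, Gamma_qpq = -0.810117, Gamma_qqq = 0.150022; k1 = (1.000000, 1.000000, -1.698995, 1.132663)
  k2: at (p, q) = (-0.475000, 0.775000), (dp/dtau, dq/dtau) = (0.957525, 1.028317); Gamma_ppp = -0.553338, Gamma_ppq = 1.231047, Gamma_pqq = -0.207861, Gamma_qpp = 0.339142, Gamma_qpq = -0.754513, Gamma_qqq = 0.127399; k2 = (0.957525, 1.028317, -1.697143, 1.040184)
  k3: at (p, q) = (-0.476062, 0.775708), (dp/dtau, dq/dtau) = (0.957571, 1.026005); Gamma_ppp = -0.552915, Gamma_ppq = 1.229994, Gamma_pqq = -0.208252, Gamma_qpp = 0.339331, Gamma_qpq = -0.754863, Gamma_qqq = 0.127807; k3 = (0.957571, 1.026005, -1.690656, 1.037577)
  k4: at (p, q) = (-0.452121, 0.801300), (dp/dtau, dq/dtau) = (0.915467, 1.051879); Gamma_ppp = -0.600955, Gamma_ppq = 1.239728, Gamma_pqq = -0.191321, Gamma_qpp = 0.339080, Gamma_qpq = -0.699498, Gamma_qqq = 0.107950; k4 = (0.915467, 1.051879, -1.672283, 0.943560)
  Y <- Y + (h/6)(k1 + 2k2 + 2k3 + k4): p = -0.4521, q = 0.8013, dp/dtau = 0.9154, dq/dtau = 1.0519
step 2:
  k1: at (p, q) = (-0.452119, 0.801338), (dp/dtau, dq/dtau) = (0.915443, 1.051931); Gamma_ppp = -0.600991, Gamma_ppq = 1.239716, Gamma_pqq = -0.191313, Gamma_qpp = 0.339083, Gamma_qpq = -0.699455, Gamma_qqq = 0.107940; k1 = (0.915443, 1.051931, -1.672299, 0.943521)
  k2: at (p, q) = (-0.429233, 0.827636), (dp/dtau, dq/dtau) = (0.873635, 1.075519); Gamma_ppp = -0.649984, Gamma_ppq = 1.243543, Gamma_pqq = -0.174828, Gamma_qpp = 0.337099, Gamma_qpq = -0.644933, Gamma_qqq = 0.090670; k2 = (0.873635, 1.075519, -1.638570, 0.849805)
  k3: at (p, q) = (-0.430279, 0.828226), (dp/dtau, dq/dtau) = (0.874478, 1.073176); Gamma_ppp = -0.649352, Gamma_ppq = 1.242683, Gamma_pqq = -0.175260, Gamma_qpp = 0.337351, Gamma_qpq = -0.645597, Gamma_qqq = 0.091051; k3 = (0.874478, 1.073176, -1.634024, 0.848906)
  k4: at (p, q) = (-0.408396, 0.854996), (dp/dtau, dq/dtau) = (0.833741, 1.094377); Gamma_ppp = -0.698877, Gamma_ppq = 1.241267, Gamma_pqq = -0.159454, Gamma_qpp = 0.333824, Gamma_qpq = -0.592901, Gamma_qqq = 0.076164; k4 = (0.833741, 1.094377, -1.588353, 0.758689)
  Y <- Y + (h/6)(k1 + 2k2 + 2k3 + k4): p = -0.4084, q = 0.8550, dp/dtau = 0.8337, dq/dtau = 1.0944


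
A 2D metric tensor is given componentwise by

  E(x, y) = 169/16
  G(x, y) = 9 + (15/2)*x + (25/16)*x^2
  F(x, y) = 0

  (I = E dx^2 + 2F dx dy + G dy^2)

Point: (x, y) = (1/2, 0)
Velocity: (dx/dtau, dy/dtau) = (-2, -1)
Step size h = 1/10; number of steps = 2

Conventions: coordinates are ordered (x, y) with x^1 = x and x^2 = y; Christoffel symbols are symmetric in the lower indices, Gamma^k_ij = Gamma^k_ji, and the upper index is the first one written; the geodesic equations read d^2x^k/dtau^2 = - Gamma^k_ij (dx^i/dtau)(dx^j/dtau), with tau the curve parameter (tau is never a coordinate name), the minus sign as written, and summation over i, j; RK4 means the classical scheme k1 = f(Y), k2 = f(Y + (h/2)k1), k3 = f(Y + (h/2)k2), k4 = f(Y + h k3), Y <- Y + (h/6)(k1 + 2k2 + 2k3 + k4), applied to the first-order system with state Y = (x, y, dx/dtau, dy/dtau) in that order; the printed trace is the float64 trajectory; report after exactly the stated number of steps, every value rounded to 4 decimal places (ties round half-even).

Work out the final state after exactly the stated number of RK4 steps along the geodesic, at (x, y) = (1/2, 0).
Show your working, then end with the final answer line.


f(Y) = (dx/dtau, dy/dtau, -Gamma^x_ij Y'^i Y'^j, -Gamma^y_ij Y'^i Y'^j) with the Gammas evaluated at the stage position; h = 0.100000; intermediate values shown to 6 dp
step 0: x = 0.5000, y = 0.0000, dx/dtau = -2.0000, dy/dtau = -1.0000
step 1:
  k1: at (x, y) = (0.500000, 0.000000), (dx/dtau, dy/dtau) = (-2.000000, -1.000000); Gamma_xxx = 0.000000, Gamma_xxy = 0.000000, Gamma_xyy = -0.428994, Gamma_yxx = 0.000000, Gamma_yxy = 0.344828, Gamma_yyy = 0.000000; k1 = (-2.000000, -1.000000, 0.428994, -1.379310)
  k2: at (x, y) = (0.400000, -0.050000), (dx/dtau, dy/dtau) = (-1.978550, -1.068966); Gamma_xxx = 0.000000, Gamma_xxy = 0.000000, Gamma_xyy = -0.414201, Gamma_yxx = 0.000000, Gamma_yxy = 0.357143, Gamma_yyy = 0.000000; k2 = (-1.978550, -1.068966, 0.473302, -1.510716)
  k3: at (x, y) = (0.401072, -0.053448), (dx/dtau, dy/dtau) = (-1.976335, -1.075536); Gamma_xxx = 0.000000, Gamma_xxy = 0.000000, Gamma_xyy = -0.414360, Gamma_yxx = 0.000000, Gamma_yxy = 0.357006, Gamma_yyy = 0.000000; k3 = (-1.976335, -1.075536, 0.479322, -1.517718)
  k4: at (x, y) = (0.302367, -0.107554), (dx/dtau, dy/dtau) = (-1.952068, -1.151772); Gamma_xxx = 0.000000, Gamma_xxy = 0.000000, Gamma_xyy = -0.399758, Gamma_yxx = 0.000000, Gamma_yxy = 0.370046, Gamma_yyy = 0.000000; k4 = (-1.952068, -1.151772, 0.530311, -1.663976)
  Y <- Y + (h/6)(k1 + 2k2 + 2k3 + k4): x = 0.3023, y = -0.1073, dx/dtau = -1.9523, dy/dtau = -1.1517
step 2:
  k1: at (x, y) = (0.302303, -0.107346), (dx/dtau, dy/dtau) = (-1.952257, -1.151669); Gamma_xxx = 0.000000, Gamma_xxy = 0.000000, Gamma_xyy = -0.399749, Gamma_yxx = 0.000000, Gamma_yxy = 0.370055, Gamma_yyy = 0.000000; k1 = (-1.952257, -1.151669, 0.530204, -1.664029)
  k2: at (x, y) = (0.204690, -0.164930), (dx/dtau, dy/dtau) = (-1.925747, -1.234871); Gamma_xxx = 0.000000, Gamma_xxy = 0.000000, Gamma_xyy = -0.385309, Gamma_yxx = 0.000000, Gamma_yxy = 0.383923, Gamma_yyy = 0.000000; k2 = (-1.925747, -1.234871, 0.587560, -1.825975)
  k3: at (x, y) = (0.206015, -0.169090), (dx/dtau, dy/dtau) = (-1.922879, -1.242968); Gamma_xxx = 0.000000, Gamma_xxy = 0.000000, Gamma_xyy = -0.385505, Gamma_yxx = 0.000000, Gamma_yxy = 0.383728, Gamma_yyy = 0.000000; k3 = (-1.922879, -1.242968, 0.595594, -1.834277)
  k4: at (x, y) = (0.110015, -0.231643), (dx/dtau, dy/dtau) = (-1.892698, -1.335097); Gamma_xxx = 0.000000, Gamma_xxy = 0.000000, Gamma_xyy = -0.371304, Gamma_yxx = 0.000000, Gamma_yxy = 0.398404, Gamma_yyy = 0.000000; k4 = (-1.892698, -1.335097, 0.661843, -2.013483)
  Y <- Y + (h/6)(k1 + 2k2 + 2k3 + k4): x = 0.1099, y = -0.2314, dx/dtau = -1.8930, dy/dtau = -1.3350

Answer: x = 0.1099, y = -0.2314, dx/dtau = -1.8930, dy/dtau = -1.3350


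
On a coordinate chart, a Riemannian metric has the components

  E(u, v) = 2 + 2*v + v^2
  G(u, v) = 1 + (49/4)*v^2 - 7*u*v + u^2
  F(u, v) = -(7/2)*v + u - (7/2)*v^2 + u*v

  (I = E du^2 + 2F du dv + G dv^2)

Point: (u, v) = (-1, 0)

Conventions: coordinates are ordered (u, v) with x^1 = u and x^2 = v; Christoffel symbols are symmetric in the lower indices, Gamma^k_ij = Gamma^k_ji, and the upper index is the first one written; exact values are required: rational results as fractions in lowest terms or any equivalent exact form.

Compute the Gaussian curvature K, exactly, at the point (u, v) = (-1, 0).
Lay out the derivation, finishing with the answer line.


E = 2, F = -1, G = 2, EG - F^2 = 3 at the point
E_u = 0, E_v = 2, F_u = 1, F_v = -9/2, G_u = -2, G_v = 7
E_vv = 2, F_uv = 1, G_uu = 2
Compute both Brioschi determinants and normalise by (EG - F^2)^2.
M1 = [[-E_vv/2 + F_uv - G_uu/2, E_u/2, F_u - E_v/2], [F_v - G_u/2, E, F], [G_v/2, F, G]] = [[-1, 0, 0], [-7/2, 2, -1], [7/2, -1, 2]]; det M1 = -3
M2 = [[0, E_v/2, G_u/2], [E_v/2, E, F], [G_u/2, F, G]] = [[0, 1, -1], [1, 2, -1], [-1, -1, 2]]; det M2 = -2
det M1 - det M2 = -1; K = -1 / (3)^2 = -1/9

Answer: K = -1/9


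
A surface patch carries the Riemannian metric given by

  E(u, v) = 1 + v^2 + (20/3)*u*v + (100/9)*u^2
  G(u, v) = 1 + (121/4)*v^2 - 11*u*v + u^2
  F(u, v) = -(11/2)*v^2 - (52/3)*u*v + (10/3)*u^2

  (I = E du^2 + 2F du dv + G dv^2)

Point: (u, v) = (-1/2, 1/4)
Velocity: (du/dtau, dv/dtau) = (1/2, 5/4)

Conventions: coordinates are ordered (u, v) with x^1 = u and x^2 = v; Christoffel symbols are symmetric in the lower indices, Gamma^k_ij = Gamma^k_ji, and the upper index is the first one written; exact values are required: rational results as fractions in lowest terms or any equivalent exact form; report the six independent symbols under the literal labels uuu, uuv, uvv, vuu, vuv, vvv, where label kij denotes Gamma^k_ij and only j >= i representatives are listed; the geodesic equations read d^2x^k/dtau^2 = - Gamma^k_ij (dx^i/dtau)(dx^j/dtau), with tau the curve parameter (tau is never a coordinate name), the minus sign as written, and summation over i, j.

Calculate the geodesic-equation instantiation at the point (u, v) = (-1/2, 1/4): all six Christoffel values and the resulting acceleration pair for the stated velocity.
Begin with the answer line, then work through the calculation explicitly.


Answer: Gamma_uuu = -160/221, Gamma_uuv = -48/221, Gamma_uvv = 264/221, Gamma_vuu = -3600/3757, Gamma_vuv = -1080/3757, Gamma_vvv = 5940/3757; accelerations (d^2u/dtau^2, d^2v/dtau^2) = (-625/442, -28125/15028)

E = 433/144, F = 85/32, G = 289/64 at the point
E_u = -85/9, E_v = -17/6, F_u = -23/3, F_v = 71/12, G_u = -15/4, G_v = 165/8
EG - F^2 = 3757/576;  g^inv = (576/3757) * [[289/64, -85/32], [-85/32, 433/144]]
first-kind symbols [ij,l] = (1/2)(d_i g_jl + d_j g_il - d_l g_ij): [uu,u] = E_u/2 = -85/18, [uu,v] = F_u - E_v/2 = -25/4, [uv,u] = E_v/2 = -17/12, [uv,v] = G_u/2 = -15/8, [vv,u] = F_v - G_u/2 = 187/24, [vv,v] = G_v/2 = 165/16
Gamma^u_ij = (G*[ij,u] - F*[ij,v])/(EG - F^2), Gamma^v_ij = (E*[ij,v] - F*[ij,u])/(EG - F^2)
Gamma_uuu = -160/221, Gamma_uuv = -48/221, Gamma_uvv = 264/221, Gamma_vuu = -3600/3757, Gamma_vuv = -1080/3757, Gamma_vvv = 5940/3757
d^2u/dtau^2 = -(Gamma_uuu*(1/2)^2 + 2*Gamma_uuv*(1/2)*(5/4) + Gamma_uvv*(5/4)^2) = -625/442
d^2v/dtau^2 = -(Gamma_vuu*(1/2)^2 + 2*Gamma_vuv*(1/2)*(5/4) + Gamma_vvv*(5/4)^2) = -28125/15028


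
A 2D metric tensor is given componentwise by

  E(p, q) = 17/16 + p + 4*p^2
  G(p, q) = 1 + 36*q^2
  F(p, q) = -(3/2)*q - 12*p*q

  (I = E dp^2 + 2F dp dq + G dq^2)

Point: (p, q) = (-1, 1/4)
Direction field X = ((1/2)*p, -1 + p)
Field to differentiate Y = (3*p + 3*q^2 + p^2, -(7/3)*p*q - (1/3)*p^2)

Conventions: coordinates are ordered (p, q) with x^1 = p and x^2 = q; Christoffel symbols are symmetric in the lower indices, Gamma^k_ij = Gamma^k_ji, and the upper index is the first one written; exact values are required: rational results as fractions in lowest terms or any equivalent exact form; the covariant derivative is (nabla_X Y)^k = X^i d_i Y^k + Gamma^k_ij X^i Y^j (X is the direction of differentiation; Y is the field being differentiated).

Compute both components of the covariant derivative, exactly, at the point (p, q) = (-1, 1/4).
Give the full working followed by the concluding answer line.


E = 65/16, F = 21/8, G = 13/4 at the point
E_p = -7, E_q = 0, F_p = -3, F_q = 21/2, G_p = 0, G_q = 18
EG - F^2 = 101/16;  g^inv = (16/101) * [[13/4, -21/8], [-21/8, 65/16]]
first-kind symbols [ij,l] = (1/2)(d_i g_jl + d_j g_il - d_l g_ij): [pp,p] = E_p/2 = -7/2, [pp,q] = F_p - E_q/2 = -3, [pq,p] = E_q/2 = 0, [pq,q] = G_p/2 = 0, [qq,p] = F_q - G_p/2 = 21/2, [qq,q] = G_q/2 = 9
Gamma^p_ij = (G*[ij,p] - F*[ij,q])/(EG - F^2), Gamma^q_ij = (E*[ij,q] - F*[ij,p])/(EG - F^2)
Gamma_ppp = -56/101, Gamma_ppq = 0, Gamma_pqq = 168/101, Gamma_qpp = -48/101, Gamma_qpq = 0, Gamma_qqq = 144/101
X = (-1/2, -2), Y = (-29/16, 1/4) at the point

Answer: (nabla_X Y)^p = -1953/404, (nabla_X Y)^q = -14185/2424


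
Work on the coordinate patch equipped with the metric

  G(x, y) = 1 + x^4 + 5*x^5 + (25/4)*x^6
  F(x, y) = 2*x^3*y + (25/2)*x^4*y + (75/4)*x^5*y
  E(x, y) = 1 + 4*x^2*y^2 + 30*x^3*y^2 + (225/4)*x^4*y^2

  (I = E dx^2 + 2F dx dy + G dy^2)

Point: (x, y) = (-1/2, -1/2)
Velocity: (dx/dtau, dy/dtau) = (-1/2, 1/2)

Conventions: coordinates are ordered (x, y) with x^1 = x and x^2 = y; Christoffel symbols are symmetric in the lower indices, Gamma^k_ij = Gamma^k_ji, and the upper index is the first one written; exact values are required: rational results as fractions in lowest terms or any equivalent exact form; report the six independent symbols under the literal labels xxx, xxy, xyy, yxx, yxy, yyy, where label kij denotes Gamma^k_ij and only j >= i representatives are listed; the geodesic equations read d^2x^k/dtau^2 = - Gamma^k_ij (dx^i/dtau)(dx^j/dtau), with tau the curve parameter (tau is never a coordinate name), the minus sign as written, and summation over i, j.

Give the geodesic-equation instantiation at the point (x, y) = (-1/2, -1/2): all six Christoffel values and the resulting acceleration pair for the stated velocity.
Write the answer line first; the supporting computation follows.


Answer: Gamma_xxx = -154/153, Gamma_xxy = -49/153, Gamma_xyy = 0, Gamma_yxx = -22/153, Gamma_yxy = -7/153, Gamma_yyy = 0; accelerations (d^2x/dtau^2, d^2y/dtau^2) = (14/153, 2/153)

E = 305/256, F = 7/256, G = 257/256 at the point
E_x = -77/32, E_y = -49/64, F_x = -71/128, F_y = -7/128, G_x = -7/64, G_y = 0
EG - F^2 = 153/128;  g^inv = (128/153) * [[257/256, -7/256], [-7/256, 305/256]]
first-kind symbols [ij,l] = (1/2)(d_i g_jl + d_j g_il - d_l g_ij): [xx,x] = E_x/2 = -77/64, [xx,y] = F_x - E_y/2 = -11/64, [xy,x] = E_y/2 = -49/128, [xy,y] = G_x/2 = -7/128, [yy,x] = F_y - G_x/2 = 0, [yy,y] = G_y/2 = 0
Gamma^x_ij = (G*[ij,x] - F*[ij,y])/(EG - F^2), Gamma^y_ij = (E*[ij,y] - F*[ij,x])/(EG - F^2)
Gamma_xxx = -154/153, Gamma_xxy = -49/153, Gamma_xyy = 0, Gamma_yxx = -22/153, Gamma_yxy = -7/153, Gamma_yyy = 0
d^2x/dtau^2 = -(Gamma_xxx*(-1/2)^2 + 2*Gamma_xxy*(-1/2)*(1/2) + Gamma_xyy*(1/2)^2) = 14/153
d^2y/dtau^2 = -(Gamma_yxx*(-1/2)^2 + 2*Gamma_yxy*(-1/2)*(1/2) + Gamma_yyy*(1/2)^2) = 2/153


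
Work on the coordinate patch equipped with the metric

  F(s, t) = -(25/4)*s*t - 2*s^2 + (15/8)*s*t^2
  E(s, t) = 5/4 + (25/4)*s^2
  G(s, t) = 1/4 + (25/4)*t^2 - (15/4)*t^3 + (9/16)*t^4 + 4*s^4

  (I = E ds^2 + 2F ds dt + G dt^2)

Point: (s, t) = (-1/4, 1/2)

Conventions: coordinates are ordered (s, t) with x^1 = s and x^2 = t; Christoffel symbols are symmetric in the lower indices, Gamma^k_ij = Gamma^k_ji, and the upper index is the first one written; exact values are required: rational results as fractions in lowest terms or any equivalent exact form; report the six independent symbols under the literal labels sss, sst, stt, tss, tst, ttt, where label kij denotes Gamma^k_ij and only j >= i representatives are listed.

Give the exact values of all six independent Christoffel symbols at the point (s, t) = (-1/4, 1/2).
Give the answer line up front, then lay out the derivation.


Answer: Gamma_sss = -1756/2727, Gamma_sst = 92/2727, Gamma_stt = 952/2727, Gamma_tss = -2560/2727, Gamma_tst = -280/2727, Gamma_ttt = 3268/2727

E = 105/64, F = 69/128, G = 357/256 at the point
E_s = -25/8, E_t = 0, F_s = -53/32, F_t = 35/32, G_s = -1/4, G_t = 119/32
EG - F^2 = 8181/4096;  g^inv = (4096/8181) * [[357/256, -69/128], [-69/128, 105/64]]
first-kind symbols [ij,l] = (1/2)(d_i g_jl + d_j g_il - d_l g_ij): [ss,s] = E_s/2 = -25/16, [ss,t] = F_s - E_t/2 = -53/32, [st,s] = E_t/2 = 0, [st,t] = G_s/2 = -1/8, [tt,s] = F_t - G_s/2 = 39/32, [tt,t] = G_t/2 = 119/64
Gamma^s_ij = (G*[ij,s] - F*[ij,t])/(EG - F^2), Gamma^t_ij = (E*[ij,t] - F*[ij,s])/(EG - F^2)


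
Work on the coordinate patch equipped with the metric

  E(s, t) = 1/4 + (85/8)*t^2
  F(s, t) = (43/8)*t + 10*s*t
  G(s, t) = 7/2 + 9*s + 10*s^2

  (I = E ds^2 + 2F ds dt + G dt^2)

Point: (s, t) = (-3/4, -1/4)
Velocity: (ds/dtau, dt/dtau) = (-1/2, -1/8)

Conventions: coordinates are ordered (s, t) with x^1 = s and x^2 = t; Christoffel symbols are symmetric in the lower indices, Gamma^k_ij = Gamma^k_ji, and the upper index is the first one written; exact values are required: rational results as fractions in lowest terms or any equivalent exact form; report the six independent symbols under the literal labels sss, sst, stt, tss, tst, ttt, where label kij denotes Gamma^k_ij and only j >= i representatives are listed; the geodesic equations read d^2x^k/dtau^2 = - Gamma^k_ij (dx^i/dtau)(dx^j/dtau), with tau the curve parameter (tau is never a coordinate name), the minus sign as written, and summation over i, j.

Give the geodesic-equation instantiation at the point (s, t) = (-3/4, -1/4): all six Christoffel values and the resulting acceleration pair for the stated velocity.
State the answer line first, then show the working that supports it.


Answer: Gamma_sss = -85/1934, Gamma_sst = -2414/967, Gamma_stt = 1064/967, Gamma_tss = 585/7736, Gamma_tst = -1363/1934, Gamma_ttt = -238/967; accelerations (d^2s/dtau^2, d^2t/dtau^2) = (1183/3868, 565/7736)

E = 117/128, F = 17/32, G = 19/8 at the point
E_s = 0, E_t = -85/16, F_s = -5/2, F_t = -17/8, G_s = -6, G_t = 0
EG - F^2 = 967/512;  g^inv = (512/967) * [[19/8, -17/32], [-17/32, 117/128]]
first-kind symbols [ij,l] = (1/2)(d_i g_jl + d_j g_il - d_l g_ij): [ss,s] = E_s/2 = 0, [ss,t] = F_s - E_t/2 = 5/32, [st,s] = E_t/2 = -85/32, [st,t] = G_s/2 = -3, [tt,s] = F_t - G_s/2 = 7/8, [tt,t] = G_t/2 = 0
Gamma^s_ij = (G*[ij,s] - F*[ij,t])/(EG - F^2), Gamma^t_ij = (E*[ij,t] - F*[ij,s])/(EG - F^2)
Gamma_sss = -85/1934, Gamma_sst = -2414/967, Gamma_stt = 1064/967, Gamma_tss = 585/7736, Gamma_tst = -1363/1934, Gamma_ttt = -238/967
d^2s/dtau^2 = -(Gamma_sss*(-1/2)^2 + 2*Gamma_sst*(-1/2)*(-1/8) + Gamma_stt*(-1/8)^2) = 1183/3868
d^2t/dtau^2 = -(Gamma_tss*(-1/2)^2 + 2*Gamma_tst*(-1/2)*(-1/8) + Gamma_ttt*(-1/8)^2) = 565/7736


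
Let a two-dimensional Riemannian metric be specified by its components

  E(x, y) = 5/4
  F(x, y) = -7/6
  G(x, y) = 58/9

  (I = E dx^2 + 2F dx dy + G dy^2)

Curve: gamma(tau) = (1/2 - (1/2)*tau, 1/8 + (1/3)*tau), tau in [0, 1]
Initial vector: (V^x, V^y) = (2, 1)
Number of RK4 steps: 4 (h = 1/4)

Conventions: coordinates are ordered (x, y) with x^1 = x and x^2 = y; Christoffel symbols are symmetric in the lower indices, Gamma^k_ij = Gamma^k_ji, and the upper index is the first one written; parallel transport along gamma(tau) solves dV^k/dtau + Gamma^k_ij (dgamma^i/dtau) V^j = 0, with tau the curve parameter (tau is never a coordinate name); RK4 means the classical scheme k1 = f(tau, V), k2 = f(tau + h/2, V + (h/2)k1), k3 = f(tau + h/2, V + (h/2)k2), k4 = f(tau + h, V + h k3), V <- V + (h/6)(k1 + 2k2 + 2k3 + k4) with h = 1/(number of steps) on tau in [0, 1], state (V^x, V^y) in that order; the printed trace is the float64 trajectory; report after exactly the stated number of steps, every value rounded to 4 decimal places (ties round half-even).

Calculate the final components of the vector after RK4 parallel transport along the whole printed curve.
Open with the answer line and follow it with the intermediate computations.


Answer: V^x = 2.0000, V^y = 1.0000

gamma'(tau) = (-1/2, 1/3); f(tau, V)^k = -Gamma^k_ij(gamma(tau)) gamma'^i(tau) V^j; h = 1/4; intermediate values shown to 6 dp
curve data and Christoffel symbols at the stage parameters:
  tau = 0.000000: gamma = (0.500000, 0.125000), gamma' = (-0.500000, 0.333333); Gamma_xxx = 0.000000, Gamma_xxy = 0.000000, Gamma_xyy = 0.000000, Gamma_yxx = 0.000000, Gamma_yxy = 0.000000, Gamma_yyy = 0.000000
  tau = 0.125000: gamma = (0.437500, 0.166667), gamma' = (-0.500000, 0.333333); Gamma_xxx = 0.000000, Gamma_xxy = 0.000000, Gamma_xyy = 0.000000, Gamma_yxx = 0.000000, Gamma_yxy = 0.000000, Gamma_yyy = 0.000000
  tau = 0.250000: gamma = (0.375000, 0.208333), gamma' = (-0.500000, 0.333333); Gamma_xxx = 0.000000, Gamma_xxy = 0.000000, Gamma_xyy = 0.000000, Gamma_yxx = 0.000000, Gamma_yxy = 0.000000, Gamma_yyy = 0.000000
  tau = 0.375000: gamma = (0.312500, 0.250000), gamma' = (-0.500000, 0.333333); Gamma_xxx = 0.000000, Gamma_xxy = 0.000000, Gamma_xyy = 0.000000, Gamma_yxx = 0.000000, Gamma_yxy = 0.000000, Gamma_yyy = 0.000000
  tau = 0.500000: gamma = (0.250000, 0.291667), gamma' = (-0.500000, 0.333333); Gamma_xxx = 0.000000, Gamma_xxy = 0.000000, Gamma_xyy = 0.000000, Gamma_yxx = 0.000000, Gamma_yxy = 0.000000, Gamma_yyy = 0.000000
  tau = 0.625000: gamma = (0.187500, 0.333333), gamma' = (-0.500000, 0.333333); Gamma_xxx = 0.000000, Gamma_xxy = 0.000000, Gamma_xyy = 0.000000, Gamma_yxx = 0.000000, Gamma_yxy = 0.000000, Gamma_yyy = 0.000000
  tau = 0.750000: gamma = (0.125000, 0.375000), gamma' = (-0.500000, 0.333333); Gamma_xxx = 0.000000, Gamma_xxy = 0.000000, Gamma_xyy = 0.000000, Gamma_yxx = 0.000000, Gamma_yxy = 0.000000, Gamma_yyy = 0.000000
  tau = 0.875000: gamma = (0.062500, 0.416667), gamma' = (-0.500000, 0.333333); Gamma_xxx = 0.000000, Gamma_xxy = 0.000000, Gamma_xyy = 0.000000, Gamma_yxx = 0.000000, Gamma_yxy = 0.000000, Gamma_yyy = 0.000000
  tau = 1.000000: gamma = (0.000000, 0.458333), gamma' = (-0.500000, 0.333333); Gamma_xxx = 0.000000, Gamma_xxy = 0.000000, Gamma_xyy = 0.000000, Gamma_yxx = 0.000000, Gamma_yxy = 0.000000, Gamma_yyy = 0.000000
step 0: V^x = 2.0000, V^y = 1.0000
step 1: k1 = (0.000000, 0.000000), k2 = (0.000000, 0.000000), k3 = (0.000000, 0.000000), k4 = (0.000000, 0.000000); V <- V + (h/6)(k1 + 2k2 + 2k3 + k4): V^x = 2.0000, V^y = 1.0000
step 2: k1 = (0.000000, 0.000000), k2 = (0.000000, 0.000000), k3 = (0.000000, 0.000000), k4 = (0.000000, 0.000000); V <- V + (h/6)(k1 + 2k2 + 2k3 + k4): V^x = 2.0000, V^y = 1.0000
step 3: k1 = (0.000000, 0.000000), k2 = (0.000000, 0.000000), k3 = (0.000000, 0.000000), k4 = (0.000000, 0.000000); V <- V + (h/6)(k1 + 2k2 + 2k3 + k4): V^x = 2.0000, V^y = 1.0000
step 4: k1 = (0.000000, 0.000000), k2 = (0.000000, 0.000000), k3 = (0.000000, 0.000000), k4 = (0.000000, 0.000000); V <- V + (h/6)(k1 + 2k2 + 2k3 + k4): V^x = 2.0000, V^y = 1.0000


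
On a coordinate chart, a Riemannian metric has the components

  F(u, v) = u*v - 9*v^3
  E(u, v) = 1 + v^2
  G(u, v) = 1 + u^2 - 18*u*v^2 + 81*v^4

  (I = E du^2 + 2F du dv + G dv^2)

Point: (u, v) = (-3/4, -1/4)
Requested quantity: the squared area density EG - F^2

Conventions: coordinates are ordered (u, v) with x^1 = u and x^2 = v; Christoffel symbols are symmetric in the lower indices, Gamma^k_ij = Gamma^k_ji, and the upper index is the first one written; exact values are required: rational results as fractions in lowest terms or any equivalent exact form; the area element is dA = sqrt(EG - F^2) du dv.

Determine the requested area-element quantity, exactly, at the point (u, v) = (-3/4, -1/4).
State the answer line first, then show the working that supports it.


Answer: EG - F^2 = 713/256

E = 17/16, F = 21/64, G = 697/256; EG - F^2 = 713/256


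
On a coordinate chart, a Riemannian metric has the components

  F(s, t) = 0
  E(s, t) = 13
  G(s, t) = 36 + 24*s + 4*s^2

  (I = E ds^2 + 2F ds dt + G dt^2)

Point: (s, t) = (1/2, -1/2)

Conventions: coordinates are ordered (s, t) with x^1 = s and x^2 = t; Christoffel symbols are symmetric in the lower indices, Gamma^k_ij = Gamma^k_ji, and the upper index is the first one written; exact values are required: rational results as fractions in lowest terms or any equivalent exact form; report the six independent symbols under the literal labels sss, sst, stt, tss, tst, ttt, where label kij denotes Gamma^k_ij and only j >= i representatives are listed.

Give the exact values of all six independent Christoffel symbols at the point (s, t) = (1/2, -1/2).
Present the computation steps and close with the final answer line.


E = 13, F = 0, G = 49 at the point
E_s = 0, E_t = 0, F_s = 0, F_t = 0, G_s = 28, G_t = 0
EG - F^2 = 637;  g^inv = (1/637) * [[49, 0], [0, 13]]
first-kind symbols [ij,l] = (1/2)(d_i g_jl + d_j g_il - d_l g_ij): [ss,s] = E_s/2 = 0, [ss,t] = F_s - E_t/2 = 0, [st,s] = E_t/2 = 0, [st,t] = G_s/2 = 14, [tt,s] = F_t - G_s/2 = -14, [tt,t] = G_t/2 = 0
Gamma^s_ij = (G*[ij,s] - F*[ij,t])/(EG - F^2), Gamma^t_ij = (E*[ij,t] - F*[ij,s])/(EG - F^2)

Answer: Gamma_sss = 0, Gamma_sst = 0, Gamma_stt = -14/13, Gamma_tss = 0, Gamma_tst = 2/7, Gamma_ttt = 0


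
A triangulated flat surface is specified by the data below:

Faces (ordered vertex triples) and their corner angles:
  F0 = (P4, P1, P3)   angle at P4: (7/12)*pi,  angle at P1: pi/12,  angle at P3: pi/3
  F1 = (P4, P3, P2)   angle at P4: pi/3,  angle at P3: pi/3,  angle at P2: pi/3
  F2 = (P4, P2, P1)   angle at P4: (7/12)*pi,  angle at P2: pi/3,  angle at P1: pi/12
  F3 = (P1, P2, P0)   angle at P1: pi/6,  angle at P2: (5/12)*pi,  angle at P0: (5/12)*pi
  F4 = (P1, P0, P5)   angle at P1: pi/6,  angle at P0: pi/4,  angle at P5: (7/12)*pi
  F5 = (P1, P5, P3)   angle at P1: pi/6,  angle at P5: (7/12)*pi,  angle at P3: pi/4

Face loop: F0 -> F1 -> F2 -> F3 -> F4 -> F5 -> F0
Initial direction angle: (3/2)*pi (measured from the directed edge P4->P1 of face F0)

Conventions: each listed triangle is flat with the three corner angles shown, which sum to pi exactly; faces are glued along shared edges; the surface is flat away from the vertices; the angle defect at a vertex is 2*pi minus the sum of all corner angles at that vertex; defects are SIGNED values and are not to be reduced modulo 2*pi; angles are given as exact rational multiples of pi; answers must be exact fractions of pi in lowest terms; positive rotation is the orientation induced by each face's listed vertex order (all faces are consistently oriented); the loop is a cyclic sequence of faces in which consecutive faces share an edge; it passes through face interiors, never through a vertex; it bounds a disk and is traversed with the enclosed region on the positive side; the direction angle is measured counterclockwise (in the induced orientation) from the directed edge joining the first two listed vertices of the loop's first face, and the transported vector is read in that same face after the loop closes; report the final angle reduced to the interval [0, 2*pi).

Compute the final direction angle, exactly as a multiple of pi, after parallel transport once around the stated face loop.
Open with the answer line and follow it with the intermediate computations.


Answer: final direction angle = (4/3)*pi

enclosed vertex P1: corner angles sum to (2/3)*pi, defect = 2*pi - (2/3)*pi = (4/3)*pi
enclosed vertex P4: corner angles sum to (3/2)*pi, defect = 2*pi - (3/2)*pi = pi/2
final direction = starting direction + enclosed defect total, reduced mod 2*pi (induced orientation)
final angle = (3/2)*pi + (11/6)*pi = (4/3)*pi (mod 2*pi)


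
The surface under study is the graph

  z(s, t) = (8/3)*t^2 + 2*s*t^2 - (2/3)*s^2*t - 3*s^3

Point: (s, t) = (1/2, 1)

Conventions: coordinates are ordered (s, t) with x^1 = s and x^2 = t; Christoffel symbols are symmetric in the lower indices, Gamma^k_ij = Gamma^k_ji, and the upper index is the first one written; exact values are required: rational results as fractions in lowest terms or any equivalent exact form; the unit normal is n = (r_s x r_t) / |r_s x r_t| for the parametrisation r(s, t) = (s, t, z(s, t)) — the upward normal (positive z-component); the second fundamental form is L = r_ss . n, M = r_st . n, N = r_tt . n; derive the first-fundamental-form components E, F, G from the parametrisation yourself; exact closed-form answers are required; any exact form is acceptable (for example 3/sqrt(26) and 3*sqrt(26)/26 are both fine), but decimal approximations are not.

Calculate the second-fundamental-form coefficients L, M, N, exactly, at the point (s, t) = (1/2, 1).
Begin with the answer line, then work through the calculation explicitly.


Answer: L = -124*sqrt(7661)/7661, M = 40*sqrt(7661)/7661, N = 88*sqrt(7661)/7661

z_s = -11/12, z_t = 43/6, z_ss = -31/3, z_st = 10/3, z_tt = 22/3
E = 265/144, F = -473/72, G = 1885/36; answer radicand W^2 = 7661/144
unnormalised second-form numerators: l = -31/3, m = 10/3, n = 22/3; L = l/sqrt(7661/144), and similarly M = m/sqrt(W^2), N = n/sqrt(W^2)


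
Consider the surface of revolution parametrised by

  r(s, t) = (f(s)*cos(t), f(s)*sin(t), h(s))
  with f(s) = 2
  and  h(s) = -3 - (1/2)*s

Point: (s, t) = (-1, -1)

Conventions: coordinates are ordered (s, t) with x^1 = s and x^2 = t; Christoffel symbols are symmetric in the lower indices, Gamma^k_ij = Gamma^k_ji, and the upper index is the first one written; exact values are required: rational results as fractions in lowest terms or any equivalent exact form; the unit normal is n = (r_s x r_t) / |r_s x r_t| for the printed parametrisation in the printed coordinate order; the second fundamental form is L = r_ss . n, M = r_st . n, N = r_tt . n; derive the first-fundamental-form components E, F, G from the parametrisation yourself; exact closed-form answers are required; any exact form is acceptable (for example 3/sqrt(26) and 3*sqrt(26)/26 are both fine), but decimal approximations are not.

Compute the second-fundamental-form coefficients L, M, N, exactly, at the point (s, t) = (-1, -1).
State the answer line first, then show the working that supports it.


Answer: L = 0, M = 0, N = -2

f = 2, f' = 0, f'' = 0, h' = -1/2, h'' = 0
E = 1/4, F = 0, G = 4; answer radicand W^2 = 1/4
unnormalised second-form numerators: l = 0, m = 0, n = -1; L = l/sqrt(1/4), and similarly M = m/sqrt(W^2), N = n/sqrt(W^2)


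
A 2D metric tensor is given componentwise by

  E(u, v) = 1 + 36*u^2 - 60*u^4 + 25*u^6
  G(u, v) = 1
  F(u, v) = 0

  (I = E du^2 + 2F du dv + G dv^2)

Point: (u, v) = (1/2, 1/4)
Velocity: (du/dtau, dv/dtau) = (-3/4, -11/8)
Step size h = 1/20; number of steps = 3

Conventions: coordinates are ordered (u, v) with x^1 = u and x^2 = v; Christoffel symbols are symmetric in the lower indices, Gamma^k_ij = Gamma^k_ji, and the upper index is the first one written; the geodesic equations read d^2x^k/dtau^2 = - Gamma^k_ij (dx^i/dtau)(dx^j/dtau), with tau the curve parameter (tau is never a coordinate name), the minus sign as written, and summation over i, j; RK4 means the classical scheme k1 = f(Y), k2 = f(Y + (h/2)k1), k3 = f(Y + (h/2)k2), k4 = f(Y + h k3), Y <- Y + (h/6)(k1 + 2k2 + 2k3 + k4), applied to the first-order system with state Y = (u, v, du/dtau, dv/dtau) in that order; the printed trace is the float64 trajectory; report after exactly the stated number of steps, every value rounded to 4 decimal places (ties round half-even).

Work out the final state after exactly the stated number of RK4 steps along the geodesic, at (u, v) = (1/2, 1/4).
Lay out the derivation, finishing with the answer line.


f(Y) = (du/dtau, dv/dtau, -Gamma^u_ij Y'^i Y'^j, -Gamma^v_ij Y'^i Y'^j) with the Gammas evaluated at the stage position; h = 0.050000; intermediate values shown to 6 dp
step 0: u = 0.5000, v = 0.2500, du/dtau = -0.7500, dv/dtau = -1.3750
step 1:
  k1: at (u, v) = (0.500000, 0.250000), (du/dtau, dv/dtau) = (-0.750000, -1.375000); Gamma_uuu = 0.804706, Gamma_uuv = 0.000000, Gamma_uvv = 0.000000, Gamma_vuu = 0.000000, Gamma_vuv = 0.000000, Gamma_vvv = 0.000000; k1 = (-0.750000, -1.375000, -0.452647, 0.000000)
  k2: at (u, v) = (0.481250, 0.215625), (du/dtau, dv/dtau) = (-0.761316, -1.375000); Gamma_uuu = 0.915423, Gamma_uuv = 0.000000, Gamma_uvv = 0.000000, Gamma_vuu = 0.000000, Gamma_vuv = 0.000000, Gamma_vvv = 0.000000; k2 = (-0.761316, -1.375000, -0.530581, 0.000000)
  k3: at (u, v) = (0.480967, 0.215625), (du/dtau, dv/dtau) = (-0.763265, -1.375000); Gamma_uuu = 0.917097, Gamma_uuv = 0.000000, Gamma_uvv = 0.000000, Gamma_vuu = 0.000000, Gamma_vuv = 0.000000, Gamma_vvv = 0.000000; k3 = (-0.763265, -1.375000, -0.534275, 0.000000)
  k4: at (u, v) = (0.461837, 0.181250), (du/dtau, dv/dtau) = (-0.776714, -1.375000); Gamma_uuu = 1.030628, Gamma_uuv = 0.000000, Gamma_uvv = 0.000000, Gamma_vuu = 0.000000, Gamma_vuv = 0.000000, Gamma_vvv = 0.000000; k4 = (-0.776714, -1.375000, -0.621761, 0.000000)
  Y <- Y + (h/6)(k1 + 2k2 + 2k3 + k4): u = 0.4619, v = 0.1812, du/dtau = -0.7767, dv/dtau = -1.3750
step 2:
  k1: at (u, v) = (0.461868, 0.181250), (du/dtau, dv/dtau) = (-0.776701, -1.375000); Gamma_uuu = 1.030443, Gamma_uuv = 0.000000, Gamma_uvv = 0.000000, Gamma_vuu = 0.000000, Gamma_vuv = 0.000000, Gamma_vvv = 0.000000; k1 = (-0.776701, -1.375000, -0.621630, 0.000000)
  k2: at (u, v) = (0.442450, 0.146875), (du/dtau, dv/dtau) = (-0.792242, -1.375000); Gamma_uuu = 1.146653, Gamma_uuv = 0.000000, Gamma_uvv = 0.000000, Gamma_vuu = 0.000000, Gamma_vuv = 0.000000, Gamma_vvv = 0.000000; k2 = (-0.792242, -1.375000, -0.719694, 0.000000)
  k3: at (u, v) = (0.442062, 0.146875), (du/dtau, dv/dtau) = (-0.794693, -1.375000); Gamma_uuu = 1.148991, Gamma_uuv = 0.000000, Gamma_uvv = 0.000000, Gamma_vuu = 0.000000, Gamma_vuv = 0.000000, Gamma_vvv = 0.000000; k3 = (-0.794693, -1.375000, -0.725631, 0.000000)
  k4: at (u, v) = (0.422133, 0.112500), (du/dtau, dv/dtau) = (-0.812983, -1.375000); Gamma_uuu = 1.269694, Gamma_uuv = 0.000000, Gamma_uvv = 0.000000, Gamma_vuu = 0.000000, Gamma_vuv = 0.000000, Gamma_vvv = 0.000000; k4 = (-0.812983, -1.375000, -0.839192, 0.000000)
  Y <- Y + (h/6)(k1 + 2k2 + 2k3 + k4): u = 0.4222, v = 0.1125, du/dtau = -0.8130, dv/dtau = -1.3750
step 3:
  k1: at (u, v) = (0.422171, 0.112500), (du/dtau, dv/dtau) = (-0.812963, -1.375000); Gamma_uuu = 1.269460, Gamma_uuv = 0.000000, Gamma_uvv = 0.000000, Gamma_vuu = 0.000000, Gamma_vuv = 0.000000, Gamma_vvv = 0.000000; k1 = (-0.812963, -1.375000, -0.838998, 0.000000)
  k2: at (u, v) = (0.401847, 0.078125), (du/dtau, dv/dtau) = (-0.833938, -1.375000); Gamma_uuu = 1.394372, Gamma_uuv = 0.000000, Gamma_uvv = 0.000000, Gamma_vuu = 0.000000, Gamma_vuv = 0.000000, Gamma_vvv = 0.000000; k2 = (-0.833938, -1.375000, -0.969720, 0.000000)
  k3: at (u, v) = (0.401323, 0.078125), (du/dtau, dv/dtau) = (-0.837206, -1.375000); Gamma_uuu = 1.397622, Gamma_uuv = 0.000000, Gamma_uvv = 0.000000, Gamma_vuu = 0.000000, Gamma_vuv = 0.000000, Gamma_vvv = 0.000000; k3 = (-0.837206, -1.375000, -0.979614, 0.000000)
  k4: at (u, v) = (0.380311, 0.043750), (du/dtau, dv/dtau) = (-0.861944, -1.375000); Gamma_uuu = 1.529043, Gamma_uuv = 0.000000, Gamma_uvv = 0.000000, Gamma_vuu = 0.000000, Gamma_vuv = 0.000000, Gamma_vvv = 0.000000; k4 = (-0.861944, -1.375000, -1.135999, 0.000000)
  Y <- Y + (h/6)(k1 + 2k2 + 2k3 + k4): u = 0.3804, v = 0.0437, du/dtau = -0.8619, dv/dtau = -1.3750

Answer: u = 0.3804, v = 0.0437, du/dtau = -0.8619, dv/dtau = -1.3750


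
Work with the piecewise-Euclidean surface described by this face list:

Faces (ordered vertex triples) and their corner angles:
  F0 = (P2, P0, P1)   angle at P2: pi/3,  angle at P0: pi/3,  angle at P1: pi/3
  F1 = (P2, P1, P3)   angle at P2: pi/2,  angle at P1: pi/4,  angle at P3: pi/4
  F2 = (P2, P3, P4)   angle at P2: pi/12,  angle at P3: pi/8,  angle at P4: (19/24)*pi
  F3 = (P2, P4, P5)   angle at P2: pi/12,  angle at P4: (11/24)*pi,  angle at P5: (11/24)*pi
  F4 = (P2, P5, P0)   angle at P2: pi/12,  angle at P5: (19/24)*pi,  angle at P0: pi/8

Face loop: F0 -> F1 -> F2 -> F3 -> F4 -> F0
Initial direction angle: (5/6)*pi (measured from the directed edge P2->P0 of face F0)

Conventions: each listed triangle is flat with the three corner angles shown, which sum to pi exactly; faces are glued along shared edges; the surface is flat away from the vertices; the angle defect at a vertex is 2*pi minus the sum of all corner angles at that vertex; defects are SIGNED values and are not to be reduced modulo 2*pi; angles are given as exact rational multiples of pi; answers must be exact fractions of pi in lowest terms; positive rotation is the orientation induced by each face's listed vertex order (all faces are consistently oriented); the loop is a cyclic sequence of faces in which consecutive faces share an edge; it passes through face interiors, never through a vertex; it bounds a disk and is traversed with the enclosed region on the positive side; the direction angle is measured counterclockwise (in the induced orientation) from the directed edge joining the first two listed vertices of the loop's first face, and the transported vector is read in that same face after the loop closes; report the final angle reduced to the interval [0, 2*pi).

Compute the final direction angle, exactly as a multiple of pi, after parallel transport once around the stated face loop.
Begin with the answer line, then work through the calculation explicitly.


Answer: final direction angle = (7/4)*pi

enclosed vertex P2: corner angles sum to (13/12)*pi, defect = 2*pi - (13/12)*pi = (11/12)*pi
summing the enclosed defects onto the initial angle, mod 2*pi in the induced orientation:
final angle = (5/6)*pi + (11/12)*pi = (7/4)*pi (mod 2*pi)
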